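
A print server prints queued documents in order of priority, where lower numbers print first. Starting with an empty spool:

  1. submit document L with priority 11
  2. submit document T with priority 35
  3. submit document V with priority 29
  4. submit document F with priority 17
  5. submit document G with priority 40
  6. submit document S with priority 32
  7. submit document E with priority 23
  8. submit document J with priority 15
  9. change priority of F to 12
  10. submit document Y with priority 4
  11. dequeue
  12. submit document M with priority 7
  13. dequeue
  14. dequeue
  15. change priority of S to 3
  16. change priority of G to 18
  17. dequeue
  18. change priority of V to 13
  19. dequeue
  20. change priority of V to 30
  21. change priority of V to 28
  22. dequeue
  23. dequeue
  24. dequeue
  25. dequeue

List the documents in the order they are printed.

[Y, M, L, S, F, J, G, E, V]

add L (priority 11) → {L:11}
add T (priority 35) → {L:11, T:35}
add V (priority 29) → {L:11, V:29, T:35}
add F (priority 17) → {L:11, F:17, V:29, T:35}
add G (priority 40) → {L:11, F:17, V:29, T:35, G:40}
add S (priority 32) → {L:11, F:17, V:29, S:32, T:35, G:40}
add E (priority 23) → {L:11, F:17, E:23, V:29, S:32, T:35, G:40}
add J (priority 15) → {L:11, J:15, F:17, E:23, V:29, S:32, T:35, G:40}
update F to priority 12 → {L:11, F:12, J:15, E:23, V:29, S:32, T:35, G:40}
add Y (priority 4) → {Y:4, L:11, F:12, J:15, E:23, V:29, S:32, T:35, G:40}
dequeue → Y; now {L:11, F:12, J:15, E:23, V:29, S:32, T:35, G:40}
add M (priority 7) → {M:7, L:11, F:12, J:15, E:23, V:29, S:32, T:35, G:40}
dequeue → M; now {L:11, F:12, J:15, E:23, V:29, S:32, T:35, G:40}
dequeue → L; now {F:12, J:15, E:23, V:29, S:32, T:35, G:40}
update S to priority 3 → {S:3, F:12, J:15, E:23, V:29, T:35, G:40}
update G to priority 18 → {S:3, F:12, J:15, G:18, E:23, V:29, T:35}
dequeue → S; now {F:12, J:15, G:18, E:23, V:29, T:35}
update V to priority 13 → {F:12, V:13, J:15, G:18, E:23, T:35}
dequeue → F; now {V:13, J:15, G:18, E:23, T:35}
update V to priority 30 → {J:15, G:18, E:23, V:30, T:35}
update V to priority 28 → {J:15, G:18, E:23, V:28, T:35}
dequeue → J; now {G:18, E:23, V:28, T:35}
dequeue → G; now {E:23, V:28, T:35}
dequeue → E; now {V:28, T:35}
dequeue → V; now {T:35}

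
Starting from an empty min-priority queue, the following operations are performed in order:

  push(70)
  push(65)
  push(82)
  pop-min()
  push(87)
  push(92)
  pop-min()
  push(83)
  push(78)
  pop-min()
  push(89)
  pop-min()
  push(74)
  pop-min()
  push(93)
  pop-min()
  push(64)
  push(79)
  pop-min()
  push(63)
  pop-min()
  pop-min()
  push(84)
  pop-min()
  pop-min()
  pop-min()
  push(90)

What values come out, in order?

insert 70 → {70}
insert 65 → {65, 70}
insert 82 → {65, 70, 82}
pop-min → 65; now {70, 82}
insert 87 → {70, 82, 87}
insert 92 → {70, 82, 87, 92}
pop-min → 70; now {82, 87, 92}
insert 83 → {82, 83, 87, 92}
insert 78 → {78, 82, 83, 87, 92}
pop-min → 78; now {82, 83, 87, 92}
insert 89 → {82, 83, 87, 89, 92}
pop-min → 82; now {83, 87, 89, 92}
insert 74 → {74, 83, 87, 89, 92}
pop-min → 74; now {83, 87, 89, 92}
insert 93 → {83, 87, 89, 92, 93}
pop-min → 83; now {87, 89, 92, 93}
insert 64 → {64, 87, 89, 92, 93}
insert 79 → {64, 79, 87, 89, 92, 93}
pop-min → 64; now {79, 87, 89, 92, 93}
insert 63 → {63, 79, 87, 89, 92, 93}
pop-min → 63; now {79, 87, 89, 92, 93}
pop-min → 79; now {87, 89, 92, 93}
insert 84 → {84, 87, 89, 92, 93}
pop-min → 84; now {87, 89, 92, 93}
pop-min → 87; now {89, 92, 93}
pop-min → 89; now {92, 93}
insert 90 → {90, 92, 93}

[65, 70, 78, 82, 74, 83, 64, 63, 79, 84, 87, 89]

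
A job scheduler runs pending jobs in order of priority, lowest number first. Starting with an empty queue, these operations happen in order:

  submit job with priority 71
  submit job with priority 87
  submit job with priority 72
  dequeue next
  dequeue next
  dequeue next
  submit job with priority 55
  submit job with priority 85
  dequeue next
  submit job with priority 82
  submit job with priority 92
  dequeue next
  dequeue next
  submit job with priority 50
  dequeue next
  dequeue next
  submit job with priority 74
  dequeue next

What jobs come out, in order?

insert 71 → {71}
insert 87 → {71, 87}
insert 72 → {71, 72, 87}
dequeue next → 71; now {72, 87}
dequeue next → 72; now {87}
dequeue next → 87; now {}
insert 55 → {55}
insert 85 → {55, 85}
dequeue next → 55; now {85}
insert 82 → {82, 85}
insert 92 → {82, 85, 92}
dequeue next → 82; now {85, 92}
dequeue next → 85; now {92}
insert 50 → {50, 92}
dequeue next → 50; now {92}
dequeue next → 92; now {}
insert 74 → {74}
dequeue next → 74; now {}

71, 72, 87, 55, 82, 85, 50, 92, 74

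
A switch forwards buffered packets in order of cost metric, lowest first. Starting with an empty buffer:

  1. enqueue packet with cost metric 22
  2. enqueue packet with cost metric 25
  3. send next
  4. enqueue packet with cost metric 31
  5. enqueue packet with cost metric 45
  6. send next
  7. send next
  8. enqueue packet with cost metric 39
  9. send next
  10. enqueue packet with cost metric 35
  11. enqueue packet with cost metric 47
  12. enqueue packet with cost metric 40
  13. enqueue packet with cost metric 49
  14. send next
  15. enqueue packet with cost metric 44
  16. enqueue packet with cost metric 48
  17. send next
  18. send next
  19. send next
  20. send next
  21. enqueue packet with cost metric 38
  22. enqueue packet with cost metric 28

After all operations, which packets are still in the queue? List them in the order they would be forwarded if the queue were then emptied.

28 → 38 → 48 → 49

insert 22 → {22}
insert 25 → {22, 25}
send next → 22; now {25}
insert 31 → {25, 31}
insert 45 → {25, 31, 45}
send next → 25; now {31, 45}
send next → 31; now {45}
insert 39 → {39, 45}
send next → 39; now {45}
insert 35 → {35, 45}
insert 47 → {35, 45, 47}
insert 40 → {35, 40, 45, 47}
insert 49 → {35, 40, 45, 47, 49}
send next → 35; now {40, 45, 47, 49}
insert 44 → {40, 44, 45, 47, 49}
insert 48 → {40, 44, 45, 47, 48, 49}
send next → 40; now {44, 45, 47, 48, 49}
send next → 44; now {45, 47, 48, 49}
send next → 45; now {47, 48, 49}
send next → 47; now {48, 49}
insert 38 → {38, 48, 49}
insert 28 → {28, 38, 48, 49}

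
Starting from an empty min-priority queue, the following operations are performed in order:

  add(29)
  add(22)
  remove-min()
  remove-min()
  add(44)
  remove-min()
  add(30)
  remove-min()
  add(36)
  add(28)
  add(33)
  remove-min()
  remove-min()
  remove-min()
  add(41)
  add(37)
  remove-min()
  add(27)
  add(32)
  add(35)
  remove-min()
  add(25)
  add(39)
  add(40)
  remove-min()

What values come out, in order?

insert 29 → {29}
insert 22 → {22, 29}
remove-min → 22; now {29}
remove-min → 29; now {}
insert 44 → {44}
remove-min → 44; now {}
insert 30 → {30}
remove-min → 30; now {}
insert 36 → {36}
insert 28 → {28, 36}
insert 33 → {28, 33, 36}
remove-min → 28; now {33, 36}
remove-min → 33; now {36}
remove-min → 36; now {}
insert 41 → {41}
insert 37 → {37, 41}
remove-min → 37; now {41}
insert 27 → {27, 41}
insert 32 → {27, 32, 41}
insert 35 → {27, 32, 35, 41}
remove-min → 27; now {32, 35, 41}
insert 25 → {25, 32, 35, 41}
insert 39 → {25, 32, 35, 39, 41}
insert 40 → {25, 32, 35, 39, 40, 41}
remove-min → 25; now {32, 35, 39, 40, 41}

22 → 29 → 44 → 30 → 28 → 33 → 36 → 37 → 27 → 25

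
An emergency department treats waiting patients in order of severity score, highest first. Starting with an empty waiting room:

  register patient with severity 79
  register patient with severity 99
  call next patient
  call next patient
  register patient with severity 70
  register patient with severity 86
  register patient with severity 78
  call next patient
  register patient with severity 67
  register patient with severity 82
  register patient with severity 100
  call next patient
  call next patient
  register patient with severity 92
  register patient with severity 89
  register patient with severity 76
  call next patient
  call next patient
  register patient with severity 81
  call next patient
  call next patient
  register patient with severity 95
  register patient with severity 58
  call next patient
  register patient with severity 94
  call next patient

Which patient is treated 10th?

95

insert 79 → {79}
insert 99 → {99, 79}
call next patient → 99; now {79}
call next patient → 79; now {}
insert 70 → {70}
insert 86 → {86, 70}
insert 78 → {86, 78, 70}
call next patient → 86; now {78, 70}
insert 67 → {78, 70, 67}
insert 82 → {82, 78, 70, 67}
insert 100 → {100, 82, 78, 70, 67}
call next patient → 100; now {82, 78, 70, 67}
call next patient → 82; now {78, 70, 67}
insert 92 → {92, 78, 70, 67}
insert 89 → {92, 89, 78, 70, 67}
insert 76 → {92, 89, 78, 76, 70, 67}
call next patient → 92; now {89, 78, 76, 70, 67}
call next patient → 89; now {78, 76, 70, 67}
insert 81 → {81, 78, 76, 70, 67}
call next patient → 81; now {78, 76, 70, 67}
call next patient → 78; now {76, 70, 67}
insert 95 → {95, 76, 70, 67}
insert 58 → {95, 76, 70, 67, 58}
call next patient → 95; now {76, 70, 67, 58}
insert 94 → {94, 76, 70, 67, 58}
call next patient → 94; now {76, 70, 67, 58}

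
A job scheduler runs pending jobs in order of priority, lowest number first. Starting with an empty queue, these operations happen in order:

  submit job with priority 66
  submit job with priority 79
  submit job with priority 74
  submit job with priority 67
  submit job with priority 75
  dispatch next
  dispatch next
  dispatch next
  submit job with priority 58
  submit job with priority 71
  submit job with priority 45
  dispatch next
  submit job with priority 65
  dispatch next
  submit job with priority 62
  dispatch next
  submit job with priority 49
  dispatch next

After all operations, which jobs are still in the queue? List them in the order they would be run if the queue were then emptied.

insert 66 → {66}
insert 79 → {66, 79}
insert 74 → {66, 74, 79}
insert 67 → {66, 67, 74, 79}
insert 75 → {66, 67, 74, 75, 79}
dispatch next → 66; now {67, 74, 75, 79}
dispatch next → 67; now {74, 75, 79}
dispatch next → 74; now {75, 79}
insert 58 → {58, 75, 79}
insert 71 → {58, 71, 75, 79}
insert 45 → {45, 58, 71, 75, 79}
dispatch next → 45; now {58, 71, 75, 79}
insert 65 → {58, 65, 71, 75, 79}
dispatch next → 58; now {65, 71, 75, 79}
insert 62 → {62, 65, 71, 75, 79}
dispatch next → 62; now {65, 71, 75, 79}
insert 49 → {49, 65, 71, 75, 79}
dispatch next → 49; now {65, 71, 75, 79}

65, 71, 75, 79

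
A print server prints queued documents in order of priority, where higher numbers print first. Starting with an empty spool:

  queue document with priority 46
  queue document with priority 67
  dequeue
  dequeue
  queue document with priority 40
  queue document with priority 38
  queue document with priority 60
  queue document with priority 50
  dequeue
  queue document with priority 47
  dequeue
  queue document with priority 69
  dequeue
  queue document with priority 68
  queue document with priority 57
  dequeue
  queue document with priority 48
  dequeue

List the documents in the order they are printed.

[67, 46, 60, 50, 69, 68, 57]

insert 46 → {46}
insert 67 → {67, 46}
dequeue → 67; now {46}
dequeue → 46; now {}
insert 40 → {40}
insert 38 → {40, 38}
insert 60 → {60, 40, 38}
insert 50 → {60, 50, 40, 38}
dequeue → 60; now {50, 40, 38}
insert 47 → {50, 47, 40, 38}
dequeue → 50; now {47, 40, 38}
insert 69 → {69, 47, 40, 38}
dequeue → 69; now {47, 40, 38}
insert 68 → {68, 47, 40, 38}
insert 57 → {68, 57, 47, 40, 38}
dequeue → 68; now {57, 47, 40, 38}
insert 48 → {57, 48, 47, 40, 38}
dequeue → 57; now {48, 47, 40, 38}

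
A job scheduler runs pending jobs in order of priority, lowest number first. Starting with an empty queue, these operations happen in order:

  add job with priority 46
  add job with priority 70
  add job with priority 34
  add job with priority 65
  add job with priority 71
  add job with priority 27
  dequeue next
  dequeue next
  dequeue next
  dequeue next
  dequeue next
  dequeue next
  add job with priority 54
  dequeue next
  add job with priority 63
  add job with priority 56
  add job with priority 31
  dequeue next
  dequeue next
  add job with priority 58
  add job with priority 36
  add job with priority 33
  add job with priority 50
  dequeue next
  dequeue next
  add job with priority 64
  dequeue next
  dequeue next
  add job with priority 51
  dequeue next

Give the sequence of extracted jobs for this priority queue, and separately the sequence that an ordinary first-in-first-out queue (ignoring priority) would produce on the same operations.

priority queue: [27, 34, 46, 65, 70, 71, 54, 31, 56, 33, 36, 50, 58, 51]; FIFO queue: 46, 70, 34, 65, 71, 27, 54, 63, 56, 31, 58, 36, 33, 50

insert 46 → {46}
insert 70 → {46, 70}
insert 34 → {34, 46, 70}
insert 65 → {34, 46, 65, 70}
insert 71 → {34, 46, 65, 70, 71}
insert 27 → {27, 34, 46, 65, 70, 71}
dequeue next → 27; now {34, 46, 65, 70, 71}
dequeue next → 34; now {46, 65, 70, 71}
dequeue next → 46; now {65, 70, 71}
dequeue next → 65; now {70, 71}
dequeue next → 70; now {71}
dequeue next → 71; now {}
insert 54 → {54}
dequeue next → 54; now {}
insert 63 → {63}
insert 56 → {56, 63}
insert 31 → {31, 56, 63}
dequeue next → 31; now {56, 63}
dequeue next → 56; now {63}
insert 58 → {58, 63}
insert 36 → {36, 58, 63}
insert 33 → {33, 36, 58, 63}
insert 50 → {33, 36, 50, 58, 63}
dequeue next → 33; now {36, 50, 58, 63}
dequeue next → 36; now {50, 58, 63}
insert 64 → {50, 58, 63, 64}
dequeue next → 50; now {58, 63, 64}
dequeue next → 58; now {63, 64}
insert 51 → {51, 63, 64}
dequeue next → 51; now {63, 64}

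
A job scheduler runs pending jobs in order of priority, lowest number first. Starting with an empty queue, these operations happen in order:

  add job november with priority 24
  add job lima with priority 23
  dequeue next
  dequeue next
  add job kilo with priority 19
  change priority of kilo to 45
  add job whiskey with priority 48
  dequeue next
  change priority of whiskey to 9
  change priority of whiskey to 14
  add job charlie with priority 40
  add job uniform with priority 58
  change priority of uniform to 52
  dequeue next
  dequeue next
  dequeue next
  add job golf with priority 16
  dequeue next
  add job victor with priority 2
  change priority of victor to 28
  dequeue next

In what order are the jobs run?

lima, november, kilo, whiskey, charlie, uniform, golf, victor

add november (priority 24) → {november:24}
add lima (priority 23) → {lima:23, november:24}
dequeue next → lima; now {november:24}
dequeue next → november; now {}
add kilo (priority 19) → {kilo:19}
update kilo to priority 45 → {kilo:45}
add whiskey (priority 48) → {kilo:45, whiskey:48}
dequeue next → kilo; now {whiskey:48}
update whiskey to priority 9 → {whiskey:9}
update whiskey to priority 14 → {whiskey:14}
add charlie (priority 40) → {whiskey:14, charlie:40}
add uniform (priority 58) → {whiskey:14, charlie:40, uniform:58}
update uniform to priority 52 → {whiskey:14, charlie:40, uniform:52}
dequeue next → whiskey; now {charlie:40, uniform:52}
dequeue next → charlie; now {uniform:52}
dequeue next → uniform; now {}
add golf (priority 16) → {golf:16}
dequeue next → golf; now {}
add victor (priority 2) → {victor:2}
update victor to priority 28 → {victor:28}
dequeue next → victor; now {}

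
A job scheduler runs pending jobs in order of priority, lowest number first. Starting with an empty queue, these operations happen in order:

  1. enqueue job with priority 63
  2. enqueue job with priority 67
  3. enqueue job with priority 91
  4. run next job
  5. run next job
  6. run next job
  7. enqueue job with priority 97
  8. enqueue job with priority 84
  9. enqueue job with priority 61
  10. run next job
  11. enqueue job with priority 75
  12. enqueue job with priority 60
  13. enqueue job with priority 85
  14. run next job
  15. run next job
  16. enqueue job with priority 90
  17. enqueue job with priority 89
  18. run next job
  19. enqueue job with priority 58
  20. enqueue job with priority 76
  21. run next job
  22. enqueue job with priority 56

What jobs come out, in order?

insert 63 → {63}
insert 67 → {63, 67}
insert 91 → {63, 67, 91}
run next job → 63; now {67, 91}
run next job → 67; now {91}
run next job → 91; now {}
insert 97 → {97}
insert 84 → {84, 97}
insert 61 → {61, 84, 97}
run next job → 61; now {84, 97}
insert 75 → {75, 84, 97}
insert 60 → {60, 75, 84, 97}
insert 85 → {60, 75, 84, 85, 97}
run next job → 60; now {75, 84, 85, 97}
run next job → 75; now {84, 85, 97}
insert 90 → {84, 85, 90, 97}
insert 89 → {84, 85, 89, 90, 97}
run next job → 84; now {85, 89, 90, 97}
insert 58 → {58, 85, 89, 90, 97}
insert 76 → {58, 76, 85, 89, 90, 97}
run next job → 58; now {76, 85, 89, 90, 97}
insert 56 → {56, 76, 85, 89, 90, 97}

[63, 67, 91, 61, 60, 75, 84, 58]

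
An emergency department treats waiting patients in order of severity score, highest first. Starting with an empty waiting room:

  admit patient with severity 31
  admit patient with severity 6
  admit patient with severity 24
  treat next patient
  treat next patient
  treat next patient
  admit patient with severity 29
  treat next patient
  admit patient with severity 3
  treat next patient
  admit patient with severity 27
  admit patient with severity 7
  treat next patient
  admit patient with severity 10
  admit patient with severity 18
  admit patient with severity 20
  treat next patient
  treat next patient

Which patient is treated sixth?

insert 31 → {31}
insert 6 → {31, 6}
insert 24 → {31, 24, 6}
treat next patient → 31; now {24, 6}
treat next patient → 24; now {6}
treat next patient → 6; now {}
insert 29 → {29}
treat next patient → 29; now {}
insert 3 → {3}
treat next patient → 3; now {}
insert 27 → {27}
insert 7 → {27, 7}
treat next patient → 27; now {7}
insert 10 → {10, 7}
insert 18 → {18, 10, 7}
insert 20 → {20, 18, 10, 7}
treat next patient → 20; now {18, 10, 7}
treat next patient → 18; now {10, 7}

27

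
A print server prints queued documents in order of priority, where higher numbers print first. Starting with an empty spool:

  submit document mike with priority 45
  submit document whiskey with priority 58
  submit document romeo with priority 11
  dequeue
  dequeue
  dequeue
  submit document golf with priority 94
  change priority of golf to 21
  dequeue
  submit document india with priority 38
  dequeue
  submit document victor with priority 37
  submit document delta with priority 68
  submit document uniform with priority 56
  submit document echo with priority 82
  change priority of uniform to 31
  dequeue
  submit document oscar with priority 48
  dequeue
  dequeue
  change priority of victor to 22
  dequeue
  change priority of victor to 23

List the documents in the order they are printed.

whiskey → mike → romeo → golf → india → echo → delta → oscar → uniform

add mike (priority 45) → {mike:45}
add whiskey (priority 58) → {whiskey:58, mike:45}
add romeo (priority 11) → {whiskey:58, mike:45, romeo:11}
dequeue → whiskey; now {mike:45, romeo:11}
dequeue → mike; now {romeo:11}
dequeue → romeo; now {}
add golf (priority 94) → {golf:94}
update golf to priority 21 → {golf:21}
dequeue → golf; now {}
add india (priority 38) → {india:38}
dequeue → india; now {}
add victor (priority 37) → {victor:37}
add delta (priority 68) → {delta:68, victor:37}
add uniform (priority 56) → {delta:68, uniform:56, victor:37}
add echo (priority 82) → {echo:82, delta:68, uniform:56, victor:37}
update uniform to priority 31 → {echo:82, delta:68, victor:37, uniform:31}
dequeue → echo; now {delta:68, victor:37, uniform:31}
add oscar (priority 48) → {delta:68, oscar:48, victor:37, uniform:31}
dequeue → delta; now {oscar:48, victor:37, uniform:31}
dequeue → oscar; now {victor:37, uniform:31}
update victor to priority 22 → {uniform:31, victor:22}
dequeue → uniform; now {victor:22}
update victor to priority 23 → {victor:23}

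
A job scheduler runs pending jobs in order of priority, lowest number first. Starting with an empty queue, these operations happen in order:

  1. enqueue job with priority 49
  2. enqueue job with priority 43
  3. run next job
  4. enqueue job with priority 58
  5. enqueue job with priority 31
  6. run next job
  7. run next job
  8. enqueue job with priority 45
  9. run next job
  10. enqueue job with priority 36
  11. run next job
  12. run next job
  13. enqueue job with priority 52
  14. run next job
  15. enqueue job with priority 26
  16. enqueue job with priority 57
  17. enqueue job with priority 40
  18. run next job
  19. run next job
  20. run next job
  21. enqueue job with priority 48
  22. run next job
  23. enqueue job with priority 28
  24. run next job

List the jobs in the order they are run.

[43, 31, 49, 45, 36, 58, 52, 26, 40, 57, 48, 28]

insert 49 → {49}
insert 43 → {43, 49}
run next job → 43; now {49}
insert 58 → {49, 58}
insert 31 → {31, 49, 58}
run next job → 31; now {49, 58}
run next job → 49; now {58}
insert 45 → {45, 58}
run next job → 45; now {58}
insert 36 → {36, 58}
run next job → 36; now {58}
run next job → 58; now {}
insert 52 → {52}
run next job → 52; now {}
insert 26 → {26}
insert 57 → {26, 57}
insert 40 → {26, 40, 57}
run next job → 26; now {40, 57}
run next job → 40; now {57}
run next job → 57; now {}
insert 48 → {48}
run next job → 48; now {}
insert 28 → {28}
run next job → 28; now {}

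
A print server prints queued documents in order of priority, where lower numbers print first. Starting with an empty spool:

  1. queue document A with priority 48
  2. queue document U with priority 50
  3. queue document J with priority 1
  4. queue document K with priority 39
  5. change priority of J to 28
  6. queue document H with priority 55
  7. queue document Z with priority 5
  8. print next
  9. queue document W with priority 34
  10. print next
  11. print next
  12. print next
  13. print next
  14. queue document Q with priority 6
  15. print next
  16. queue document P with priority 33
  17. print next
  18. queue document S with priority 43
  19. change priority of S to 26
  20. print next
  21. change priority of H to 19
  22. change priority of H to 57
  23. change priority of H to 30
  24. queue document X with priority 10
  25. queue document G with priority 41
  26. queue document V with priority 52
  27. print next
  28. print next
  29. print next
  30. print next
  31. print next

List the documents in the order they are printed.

Z, J, W, K, A, Q, P, S, X, H, G, U, V

add A (priority 48) → {A:48}
add U (priority 50) → {A:48, U:50}
add J (priority 1) → {J:1, A:48, U:50}
add K (priority 39) → {J:1, K:39, A:48, U:50}
update J to priority 28 → {J:28, K:39, A:48, U:50}
add H (priority 55) → {J:28, K:39, A:48, U:50, H:55}
add Z (priority 5) → {Z:5, J:28, K:39, A:48, U:50, H:55}
print next → Z; now {J:28, K:39, A:48, U:50, H:55}
add W (priority 34) → {J:28, W:34, K:39, A:48, U:50, H:55}
print next → J; now {W:34, K:39, A:48, U:50, H:55}
print next → W; now {K:39, A:48, U:50, H:55}
print next → K; now {A:48, U:50, H:55}
print next → A; now {U:50, H:55}
add Q (priority 6) → {Q:6, U:50, H:55}
print next → Q; now {U:50, H:55}
add P (priority 33) → {P:33, U:50, H:55}
print next → P; now {U:50, H:55}
add S (priority 43) → {S:43, U:50, H:55}
update S to priority 26 → {S:26, U:50, H:55}
print next → S; now {U:50, H:55}
update H to priority 19 → {H:19, U:50}
update H to priority 57 → {U:50, H:57}
update H to priority 30 → {H:30, U:50}
add X (priority 10) → {X:10, H:30, U:50}
add G (priority 41) → {X:10, H:30, G:41, U:50}
add V (priority 52) → {X:10, H:30, G:41, U:50, V:52}
print next → X; now {H:30, G:41, U:50, V:52}
print next → H; now {G:41, U:50, V:52}
print next → G; now {U:50, V:52}
print next → U; now {V:52}
print next → V; now {}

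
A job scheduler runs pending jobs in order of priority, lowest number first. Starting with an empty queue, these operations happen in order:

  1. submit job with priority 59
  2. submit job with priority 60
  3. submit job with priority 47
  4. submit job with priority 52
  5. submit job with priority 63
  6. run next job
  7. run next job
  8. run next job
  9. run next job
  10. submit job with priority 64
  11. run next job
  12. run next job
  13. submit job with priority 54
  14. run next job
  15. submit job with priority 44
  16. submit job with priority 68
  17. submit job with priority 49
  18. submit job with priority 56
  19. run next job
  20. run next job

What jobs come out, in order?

47, 52, 59, 60, 63, 64, 54, 44, 49

insert 59 → {59}
insert 60 → {59, 60}
insert 47 → {47, 59, 60}
insert 52 → {47, 52, 59, 60}
insert 63 → {47, 52, 59, 60, 63}
run next job → 47; now {52, 59, 60, 63}
run next job → 52; now {59, 60, 63}
run next job → 59; now {60, 63}
run next job → 60; now {63}
insert 64 → {63, 64}
run next job → 63; now {64}
run next job → 64; now {}
insert 54 → {54}
run next job → 54; now {}
insert 44 → {44}
insert 68 → {44, 68}
insert 49 → {44, 49, 68}
insert 56 → {44, 49, 56, 68}
run next job → 44; now {49, 56, 68}
run next job → 49; now {56, 68}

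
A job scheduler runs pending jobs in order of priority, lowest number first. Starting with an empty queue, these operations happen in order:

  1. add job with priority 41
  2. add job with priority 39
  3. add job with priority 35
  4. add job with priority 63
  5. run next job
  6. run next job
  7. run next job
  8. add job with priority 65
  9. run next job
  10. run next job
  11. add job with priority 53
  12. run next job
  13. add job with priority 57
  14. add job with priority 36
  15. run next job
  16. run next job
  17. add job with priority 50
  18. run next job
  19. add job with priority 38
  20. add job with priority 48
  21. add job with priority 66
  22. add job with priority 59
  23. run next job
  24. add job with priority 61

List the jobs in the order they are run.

insert 41 → {41}
insert 39 → {39, 41}
insert 35 → {35, 39, 41}
insert 63 → {35, 39, 41, 63}
run next job → 35; now {39, 41, 63}
run next job → 39; now {41, 63}
run next job → 41; now {63}
insert 65 → {63, 65}
run next job → 63; now {65}
run next job → 65; now {}
insert 53 → {53}
run next job → 53; now {}
insert 57 → {57}
insert 36 → {36, 57}
run next job → 36; now {57}
run next job → 57; now {}
insert 50 → {50}
run next job → 50; now {}
insert 38 → {38}
insert 48 → {38, 48}
insert 66 → {38, 48, 66}
insert 59 → {38, 48, 59, 66}
run next job → 38; now {48, 59, 66}
insert 61 → {48, 59, 61, 66}

35, 39, 41, 63, 65, 53, 36, 57, 50, 38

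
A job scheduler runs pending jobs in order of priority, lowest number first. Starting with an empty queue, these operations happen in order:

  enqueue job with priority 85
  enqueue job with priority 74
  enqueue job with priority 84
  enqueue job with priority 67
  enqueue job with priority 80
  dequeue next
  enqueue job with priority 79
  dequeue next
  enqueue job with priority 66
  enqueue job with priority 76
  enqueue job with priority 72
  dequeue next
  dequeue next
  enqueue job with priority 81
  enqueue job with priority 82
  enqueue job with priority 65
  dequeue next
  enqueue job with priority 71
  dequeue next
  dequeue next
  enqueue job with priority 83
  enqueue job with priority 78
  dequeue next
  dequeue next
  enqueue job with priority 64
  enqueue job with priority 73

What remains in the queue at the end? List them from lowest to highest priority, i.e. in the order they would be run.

64 → 73 → 80 → 81 → 82 → 83 → 84 → 85

insert 85 → {85}
insert 74 → {74, 85}
insert 84 → {74, 84, 85}
insert 67 → {67, 74, 84, 85}
insert 80 → {67, 74, 80, 84, 85}
dequeue next → 67; now {74, 80, 84, 85}
insert 79 → {74, 79, 80, 84, 85}
dequeue next → 74; now {79, 80, 84, 85}
insert 66 → {66, 79, 80, 84, 85}
insert 76 → {66, 76, 79, 80, 84, 85}
insert 72 → {66, 72, 76, 79, 80, 84, 85}
dequeue next → 66; now {72, 76, 79, 80, 84, 85}
dequeue next → 72; now {76, 79, 80, 84, 85}
insert 81 → {76, 79, 80, 81, 84, 85}
insert 82 → {76, 79, 80, 81, 82, 84, 85}
insert 65 → {65, 76, 79, 80, 81, 82, 84, 85}
dequeue next → 65; now {76, 79, 80, 81, 82, 84, 85}
insert 71 → {71, 76, 79, 80, 81, 82, 84, 85}
dequeue next → 71; now {76, 79, 80, 81, 82, 84, 85}
dequeue next → 76; now {79, 80, 81, 82, 84, 85}
insert 83 → {79, 80, 81, 82, 83, 84, 85}
insert 78 → {78, 79, 80, 81, 82, 83, 84, 85}
dequeue next → 78; now {79, 80, 81, 82, 83, 84, 85}
dequeue next → 79; now {80, 81, 82, 83, 84, 85}
insert 64 → {64, 80, 81, 82, 83, 84, 85}
insert 73 → {64, 73, 80, 81, 82, 83, 84, 85}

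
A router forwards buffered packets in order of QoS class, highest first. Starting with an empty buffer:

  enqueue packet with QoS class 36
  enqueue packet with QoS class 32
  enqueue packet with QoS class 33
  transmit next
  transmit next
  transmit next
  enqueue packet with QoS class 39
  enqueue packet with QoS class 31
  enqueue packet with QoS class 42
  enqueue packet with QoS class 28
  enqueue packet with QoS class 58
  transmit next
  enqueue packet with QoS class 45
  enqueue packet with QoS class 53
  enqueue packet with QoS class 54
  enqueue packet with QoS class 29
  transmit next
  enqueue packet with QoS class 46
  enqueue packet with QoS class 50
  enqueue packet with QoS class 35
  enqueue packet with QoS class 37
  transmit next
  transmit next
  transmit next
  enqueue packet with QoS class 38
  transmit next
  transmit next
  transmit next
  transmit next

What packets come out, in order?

36 → 33 → 32 → 58 → 54 → 53 → 50 → 46 → 45 → 42 → 39 → 38

insert 36 → {36}
insert 32 → {36, 32}
insert 33 → {36, 33, 32}
transmit next → 36; now {33, 32}
transmit next → 33; now {32}
transmit next → 32; now {}
insert 39 → {39}
insert 31 → {39, 31}
insert 42 → {42, 39, 31}
insert 28 → {42, 39, 31, 28}
insert 58 → {58, 42, 39, 31, 28}
transmit next → 58; now {42, 39, 31, 28}
insert 45 → {45, 42, 39, 31, 28}
insert 53 → {53, 45, 42, 39, 31, 28}
insert 54 → {54, 53, 45, 42, 39, 31, 28}
insert 29 → {54, 53, 45, 42, 39, 31, 29, 28}
transmit next → 54; now {53, 45, 42, 39, 31, 29, 28}
insert 46 → {53, 46, 45, 42, 39, 31, 29, 28}
insert 50 → {53, 50, 46, 45, 42, 39, 31, 29, 28}
insert 35 → {53, 50, 46, 45, 42, 39, 35, 31, 29, 28}
insert 37 → {53, 50, 46, 45, 42, 39, 37, 35, 31, 29, 28}
transmit next → 53; now {50, 46, 45, 42, 39, 37, 35, 31, 29, 28}
transmit next → 50; now {46, 45, 42, 39, 37, 35, 31, 29, 28}
transmit next → 46; now {45, 42, 39, 37, 35, 31, 29, 28}
insert 38 → {45, 42, 39, 38, 37, 35, 31, 29, 28}
transmit next → 45; now {42, 39, 38, 37, 35, 31, 29, 28}
transmit next → 42; now {39, 38, 37, 35, 31, 29, 28}
transmit next → 39; now {38, 37, 35, 31, 29, 28}
transmit next → 38; now {37, 35, 31, 29, 28}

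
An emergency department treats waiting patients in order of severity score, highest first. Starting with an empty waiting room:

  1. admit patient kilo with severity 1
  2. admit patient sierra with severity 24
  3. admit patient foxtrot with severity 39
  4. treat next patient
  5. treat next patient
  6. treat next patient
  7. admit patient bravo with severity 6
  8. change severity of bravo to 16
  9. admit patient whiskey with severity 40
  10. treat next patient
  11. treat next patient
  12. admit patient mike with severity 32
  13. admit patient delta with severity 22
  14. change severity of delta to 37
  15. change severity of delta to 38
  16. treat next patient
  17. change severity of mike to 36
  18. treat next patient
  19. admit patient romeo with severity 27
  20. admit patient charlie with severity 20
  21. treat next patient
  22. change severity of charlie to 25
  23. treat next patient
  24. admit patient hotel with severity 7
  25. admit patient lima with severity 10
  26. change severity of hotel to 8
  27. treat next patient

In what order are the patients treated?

foxtrot → sierra → kilo → whiskey → bravo → delta → mike → romeo → charlie → lima

add kilo (severity 1) → {kilo:1}
add sierra (severity 24) → {sierra:24, kilo:1}
add foxtrot (severity 39) → {foxtrot:39, sierra:24, kilo:1}
treat next patient → foxtrot; now {sierra:24, kilo:1}
treat next patient → sierra; now {kilo:1}
treat next patient → kilo; now {}
add bravo (severity 6) → {bravo:6}
update bravo to severity 16 → {bravo:16}
add whiskey (severity 40) → {whiskey:40, bravo:16}
treat next patient → whiskey; now {bravo:16}
treat next patient → bravo; now {}
add mike (severity 32) → {mike:32}
add delta (severity 22) → {mike:32, delta:22}
update delta to severity 37 → {delta:37, mike:32}
update delta to severity 38 → {delta:38, mike:32}
treat next patient → delta; now {mike:32}
update mike to severity 36 → {mike:36}
treat next patient → mike; now {}
add romeo (severity 27) → {romeo:27}
add charlie (severity 20) → {romeo:27, charlie:20}
treat next patient → romeo; now {charlie:20}
update charlie to severity 25 → {charlie:25}
treat next patient → charlie; now {}
add hotel (severity 7) → {hotel:7}
add lima (severity 10) → {lima:10, hotel:7}
update hotel to severity 8 → {lima:10, hotel:8}
treat next patient → lima; now {hotel:8}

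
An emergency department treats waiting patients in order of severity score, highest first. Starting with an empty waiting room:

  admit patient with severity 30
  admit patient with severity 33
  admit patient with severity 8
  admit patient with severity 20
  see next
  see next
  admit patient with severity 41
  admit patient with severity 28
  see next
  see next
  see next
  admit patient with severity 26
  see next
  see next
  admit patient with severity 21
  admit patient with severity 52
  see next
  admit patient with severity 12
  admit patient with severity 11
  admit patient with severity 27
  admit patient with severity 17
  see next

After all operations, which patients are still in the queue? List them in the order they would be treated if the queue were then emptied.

21 → 17 → 12 → 11

insert 30 → {30}
insert 33 → {33, 30}
insert 8 → {33, 30, 8}
insert 20 → {33, 30, 20, 8}
see next → 33; now {30, 20, 8}
see next → 30; now {20, 8}
insert 41 → {41, 20, 8}
insert 28 → {41, 28, 20, 8}
see next → 41; now {28, 20, 8}
see next → 28; now {20, 8}
see next → 20; now {8}
insert 26 → {26, 8}
see next → 26; now {8}
see next → 8; now {}
insert 21 → {21}
insert 52 → {52, 21}
see next → 52; now {21}
insert 12 → {21, 12}
insert 11 → {21, 12, 11}
insert 27 → {27, 21, 12, 11}
insert 17 → {27, 21, 17, 12, 11}
see next → 27; now {21, 17, 12, 11}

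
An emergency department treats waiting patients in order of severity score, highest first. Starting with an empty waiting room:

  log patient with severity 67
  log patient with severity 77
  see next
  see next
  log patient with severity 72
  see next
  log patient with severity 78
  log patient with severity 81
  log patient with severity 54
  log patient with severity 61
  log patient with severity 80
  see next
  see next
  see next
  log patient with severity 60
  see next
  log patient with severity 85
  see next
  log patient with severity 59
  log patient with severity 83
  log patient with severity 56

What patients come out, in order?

insert 67 → {67}
insert 77 → {77, 67}
see next → 77; now {67}
see next → 67; now {}
insert 72 → {72}
see next → 72; now {}
insert 78 → {78}
insert 81 → {81, 78}
insert 54 → {81, 78, 54}
insert 61 → {81, 78, 61, 54}
insert 80 → {81, 80, 78, 61, 54}
see next → 81; now {80, 78, 61, 54}
see next → 80; now {78, 61, 54}
see next → 78; now {61, 54}
insert 60 → {61, 60, 54}
see next → 61; now {60, 54}
insert 85 → {85, 60, 54}
see next → 85; now {60, 54}
insert 59 → {60, 59, 54}
insert 83 → {83, 60, 59, 54}
insert 56 → {83, 60, 59, 56, 54}

77 → 67 → 72 → 81 → 80 → 78 → 61 → 85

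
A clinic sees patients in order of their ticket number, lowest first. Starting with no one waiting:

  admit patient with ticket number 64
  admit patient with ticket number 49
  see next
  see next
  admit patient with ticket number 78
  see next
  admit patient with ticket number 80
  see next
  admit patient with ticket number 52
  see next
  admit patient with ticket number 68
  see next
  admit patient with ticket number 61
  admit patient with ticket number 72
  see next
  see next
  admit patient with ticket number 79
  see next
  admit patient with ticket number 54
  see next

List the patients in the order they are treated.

insert 64 → {64}
insert 49 → {49, 64}
see next → 49; now {64}
see next → 64; now {}
insert 78 → {78}
see next → 78; now {}
insert 80 → {80}
see next → 80; now {}
insert 52 → {52}
see next → 52; now {}
insert 68 → {68}
see next → 68; now {}
insert 61 → {61}
insert 72 → {61, 72}
see next → 61; now {72}
see next → 72; now {}
insert 79 → {79}
see next → 79; now {}
insert 54 → {54}
see next → 54; now {}

49, 64, 78, 80, 52, 68, 61, 72, 79, 54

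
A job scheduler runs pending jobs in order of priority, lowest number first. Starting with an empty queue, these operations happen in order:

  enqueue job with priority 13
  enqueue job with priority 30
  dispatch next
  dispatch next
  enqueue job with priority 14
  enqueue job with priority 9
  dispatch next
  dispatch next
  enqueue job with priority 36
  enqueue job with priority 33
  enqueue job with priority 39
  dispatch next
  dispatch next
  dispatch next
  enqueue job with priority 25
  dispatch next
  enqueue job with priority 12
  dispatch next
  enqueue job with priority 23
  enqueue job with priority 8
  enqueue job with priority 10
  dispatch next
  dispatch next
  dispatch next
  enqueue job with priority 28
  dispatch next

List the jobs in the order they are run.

insert 13 → {13}
insert 30 → {13, 30}
dispatch next → 13; now {30}
dispatch next → 30; now {}
insert 14 → {14}
insert 9 → {9, 14}
dispatch next → 9; now {14}
dispatch next → 14; now {}
insert 36 → {36}
insert 33 → {33, 36}
insert 39 → {33, 36, 39}
dispatch next → 33; now {36, 39}
dispatch next → 36; now {39}
dispatch next → 39; now {}
insert 25 → {25}
dispatch next → 25; now {}
insert 12 → {12}
dispatch next → 12; now {}
insert 23 → {23}
insert 8 → {8, 23}
insert 10 → {8, 10, 23}
dispatch next → 8; now {10, 23}
dispatch next → 10; now {23}
dispatch next → 23; now {}
insert 28 → {28}
dispatch next → 28; now {}

13, 30, 9, 14, 33, 36, 39, 25, 12, 8, 10, 23, 28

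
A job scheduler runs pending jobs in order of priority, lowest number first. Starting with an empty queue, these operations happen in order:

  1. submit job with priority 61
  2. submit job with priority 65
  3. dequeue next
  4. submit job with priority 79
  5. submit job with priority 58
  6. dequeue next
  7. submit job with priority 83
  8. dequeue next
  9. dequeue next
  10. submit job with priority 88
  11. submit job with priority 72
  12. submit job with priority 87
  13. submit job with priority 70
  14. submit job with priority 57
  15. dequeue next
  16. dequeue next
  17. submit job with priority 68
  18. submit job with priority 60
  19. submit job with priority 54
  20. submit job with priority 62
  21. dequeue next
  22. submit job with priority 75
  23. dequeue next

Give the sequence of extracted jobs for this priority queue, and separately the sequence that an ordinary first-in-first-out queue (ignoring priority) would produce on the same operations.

priority queue: 61, 58, 65, 79, 57, 70, 54, 60; FIFO queue: 61 → 65 → 79 → 58 → 83 → 88 → 72 → 87

insert 61 → {61}
insert 65 → {61, 65}
dequeue next → 61; now {65}
insert 79 → {65, 79}
insert 58 → {58, 65, 79}
dequeue next → 58; now {65, 79}
insert 83 → {65, 79, 83}
dequeue next → 65; now {79, 83}
dequeue next → 79; now {83}
insert 88 → {83, 88}
insert 72 → {72, 83, 88}
insert 87 → {72, 83, 87, 88}
insert 70 → {70, 72, 83, 87, 88}
insert 57 → {57, 70, 72, 83, 87, 88}
dequeue next → 57; now {70, 72, 83, 87, 88}
dequeue next → 70; now {72, 83, 87, 88}
insert 68 → {68, 72, 83, 87, 88}
insert 60 → {60, 68, 72, 83, 87, 88}
insert 54 → {54, 60, 68, 72, 83, 87, 88}
insert 62 → {54, 60, 62, 68, 72, 83, 87, 88}
dequeue next → 54; now {60, 62, 68, 72, 83, 87, 88}
insert 75 → {60, 62, 68, 72, 75, 83, 87, 88}
dequeue next → 60; now {62, 68, 72, 75, 83, 87, 88}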